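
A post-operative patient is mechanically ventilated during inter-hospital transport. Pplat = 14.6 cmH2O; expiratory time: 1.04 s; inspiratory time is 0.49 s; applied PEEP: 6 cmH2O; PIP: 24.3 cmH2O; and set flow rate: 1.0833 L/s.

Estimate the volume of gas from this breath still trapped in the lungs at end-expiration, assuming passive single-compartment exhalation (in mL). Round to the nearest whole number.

81

Vt = flow × Ti = 1.0833 L/s × 0.49 s × 1000 mL/L = 530.82 mL.
R = (PIP − Pplat)/V̇ = (24.3 − 14.6) / 1.0833 = 9.7/1.0833 = 8.954 cmH2O·s/L.
C = Vt/(Pplat − PEEP) = 530.82 / (14.6 − 6) = 530.82/8.6 = 61.723 mL/cmH2O.
τ = R × C = 8.954 × 0.06172 L/cmH2O = 0.5526 s.
Fraction remaining = e^(−Te/τ) = e^(−1.04/0.5526) = 0.1523.
Trapped volume = 530.82 × 0.1523 = 80.844 mL.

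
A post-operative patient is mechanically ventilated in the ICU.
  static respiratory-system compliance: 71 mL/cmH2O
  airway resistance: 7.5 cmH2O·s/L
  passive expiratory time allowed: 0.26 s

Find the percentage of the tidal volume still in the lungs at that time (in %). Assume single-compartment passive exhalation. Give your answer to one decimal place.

61.4

τ = R × C = 7.5 × 71 mL/cmH2O = 7.5 × 0.071 L/cmH2O = 0.5325 s.
Passive exhalation: V(t)/V₀ = e^(−t/τ) = e^(−0.26/0.5325) = 0.6137.
Fraction remaining = 0.6137 → 61.37%.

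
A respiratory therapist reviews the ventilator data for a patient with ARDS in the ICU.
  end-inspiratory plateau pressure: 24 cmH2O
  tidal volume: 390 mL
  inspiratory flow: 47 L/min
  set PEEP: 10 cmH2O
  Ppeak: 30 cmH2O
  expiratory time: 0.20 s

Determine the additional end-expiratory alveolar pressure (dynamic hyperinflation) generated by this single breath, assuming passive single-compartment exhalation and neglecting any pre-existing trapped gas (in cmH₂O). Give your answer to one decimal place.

5.5

Flow: 47 L/min ÷ 60 = 0.7833 L/s.
R = (PIP − Pplat)/V̇ = (30 − 24) / 0.7833 = 6.0/0.7833 = 7.66 cmH2O·s/L.
C = Vt/(Pplat − PEEP) = 390.0 / (24 − 10) = 390.0/14.0 = 27.857 mL/cmH2O.
τ = R × C = 7.66 × 0.02786 L/cmH2O = 0.2134 s.
Fraction remaining = e^(−Te/τ) = e^(−0.20/0.2134) = 0.3917; trapped volume = 390.0 × 0.3917 = 152.76 mL.
Additional alveolar pressure from trapping ≈ V_trapped / C = 152.76 / 27.857 = 5.484 cmH2O.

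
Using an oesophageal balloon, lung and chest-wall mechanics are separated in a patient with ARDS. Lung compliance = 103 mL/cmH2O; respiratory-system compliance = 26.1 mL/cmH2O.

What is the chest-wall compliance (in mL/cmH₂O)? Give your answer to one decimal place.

1/Ccw = 1/Crs − 1/CL.
1/Ccw = 1/26.1 − 1/103 = 0.02861.
Ccw = 34.953 mL/cmH2O.

35.0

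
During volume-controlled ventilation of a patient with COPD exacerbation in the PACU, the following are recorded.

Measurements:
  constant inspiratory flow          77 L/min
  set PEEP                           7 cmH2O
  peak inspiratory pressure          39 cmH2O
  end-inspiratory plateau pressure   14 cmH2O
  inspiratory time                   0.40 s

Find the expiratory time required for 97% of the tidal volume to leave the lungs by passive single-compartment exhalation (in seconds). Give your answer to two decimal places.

Flow: 77 L/min ÷ 60 = 1.2833 L/s.
Vt = flow × Ti = 1.2833 L/s × 0.40 s × 1000 mL/L = 513.32 mL.
R = (PIP − Pplat)/V̇ = (39 − 14) / 1.2833 = 25.0/1.2833 = 19.481 cmH2O·s/L.
C = Vt/(Pplat − PEEP) = 513.32 / (14 − 7) = 513.32/7.0 = 73.331 mL/cmH2O.
τ = R × C = 19.481 × 0.07333 L/cmH2O = 1.429 s.
t = −τ·ln(1 − 0.97) = −1.429·ln(0.03) = 5.011 s.

5.01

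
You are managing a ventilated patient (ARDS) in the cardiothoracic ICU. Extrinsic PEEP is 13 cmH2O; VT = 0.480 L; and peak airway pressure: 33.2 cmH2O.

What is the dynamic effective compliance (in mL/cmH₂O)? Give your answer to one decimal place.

Dynamic compliance = Vt / (PIP − PEEP) = 480 / (33.2 − 13) = 480 / 20.2 = 23.762 mL/cmH2O.

23.8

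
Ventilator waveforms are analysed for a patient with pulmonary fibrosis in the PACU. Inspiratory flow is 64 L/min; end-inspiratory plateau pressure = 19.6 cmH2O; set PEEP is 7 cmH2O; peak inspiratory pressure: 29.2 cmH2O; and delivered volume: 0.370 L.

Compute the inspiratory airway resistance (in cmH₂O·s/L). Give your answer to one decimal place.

Flow: 64 L/min ÷ 60 = 1.0667 L/s.
Raw = (PIP − Pplat) / flow = (29.2 − 19.6) / 1.0667 = 9.6 / 1.0667 = 9.0 cmH2O·s/L.

9.0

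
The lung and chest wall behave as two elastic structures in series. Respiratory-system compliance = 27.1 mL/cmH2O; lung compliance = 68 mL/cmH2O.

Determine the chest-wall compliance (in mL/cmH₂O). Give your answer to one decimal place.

1/Ccw = 1/Crs − 1/CL.
1/Ccw = 1/27.1 − 1/68 = 0.02219.
Ccw = 45.065 mL/cmH2O.

45.1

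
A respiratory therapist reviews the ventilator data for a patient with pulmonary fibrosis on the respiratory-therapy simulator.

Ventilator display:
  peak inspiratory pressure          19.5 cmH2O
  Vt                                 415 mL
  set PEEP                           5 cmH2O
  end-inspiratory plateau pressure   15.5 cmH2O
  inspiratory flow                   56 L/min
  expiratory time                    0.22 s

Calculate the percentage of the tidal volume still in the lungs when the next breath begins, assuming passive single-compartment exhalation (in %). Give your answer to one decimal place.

27.3

Flow: 56 L/min ÷ 60 = 0.9333 L/s.
R = (PIP − Pplat)/V̇ = (19.5 − 15.5) / 0.9333 = 4.0/0.9333 = 4.286 cmH2O·s/L.
C = Vt/(Pplat − PEEP) = 415.0 / (15.5 − 5) = 415.0/10.5 = 39.524 mL/cmH2O.
τ = R × C = 4.286 × 0.03952 L/cmH2O = 0.1694 s.
Fraction remaining at end-expiration = e^(−Te/τ) = e^(−0.22/0.1694) = 0.2729 → 27.29%.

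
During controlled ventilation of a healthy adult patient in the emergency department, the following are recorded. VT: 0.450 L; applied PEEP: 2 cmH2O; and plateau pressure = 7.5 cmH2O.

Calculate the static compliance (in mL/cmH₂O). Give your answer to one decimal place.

Cstat = Vt / (Pplat − PEEP) = 450 / (7.5 − 2) = 450 / 5.5 = 81.818 mL/cmH2O.

81.8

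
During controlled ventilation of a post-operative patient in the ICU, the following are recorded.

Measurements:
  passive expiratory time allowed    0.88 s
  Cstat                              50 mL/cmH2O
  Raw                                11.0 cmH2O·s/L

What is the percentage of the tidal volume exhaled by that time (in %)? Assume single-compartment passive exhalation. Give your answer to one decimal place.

79.8

τ = R × C = 11.0 × 50 mL/cmH2O = 11.0 × 0.050 L/cmH2O = 0.55 s.
Passive exhalation: V(t)/V₀ = e^(−t/τ) = e^(−0.88/0.55) = 0.2019.
Fraction exhaled = 1 − 0.2019 = 0.7981 → 79.81%.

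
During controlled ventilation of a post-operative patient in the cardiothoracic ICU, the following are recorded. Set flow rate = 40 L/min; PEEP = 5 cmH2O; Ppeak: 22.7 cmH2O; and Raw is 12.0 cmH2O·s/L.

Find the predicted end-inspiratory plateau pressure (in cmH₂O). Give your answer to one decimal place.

14.7

Flow: 40 L/min ÷ 60 = 0.6667 L/s.
Pplat = PIP − Raw × flow = 22.7 − 12.0 × 0.6667 = 22.7 − 8.0 = 14.7 cmH2O.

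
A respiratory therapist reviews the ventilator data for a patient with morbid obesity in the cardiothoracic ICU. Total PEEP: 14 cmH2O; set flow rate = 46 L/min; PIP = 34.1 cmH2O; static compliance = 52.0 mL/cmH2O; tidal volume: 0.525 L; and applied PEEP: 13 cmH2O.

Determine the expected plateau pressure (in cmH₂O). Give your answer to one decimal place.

End-expiratory occlusion gives total PEEP = 14 cmH2O (intrinsic PEEP = 14 − 13 = 1). Use total PEEP for the elastic gradient.
Pplat = PEEPtotal + Vt / Cstat = 14 + 525 / 52.0 = 14 + 10.096 = 24.096 cmH2O.

24.1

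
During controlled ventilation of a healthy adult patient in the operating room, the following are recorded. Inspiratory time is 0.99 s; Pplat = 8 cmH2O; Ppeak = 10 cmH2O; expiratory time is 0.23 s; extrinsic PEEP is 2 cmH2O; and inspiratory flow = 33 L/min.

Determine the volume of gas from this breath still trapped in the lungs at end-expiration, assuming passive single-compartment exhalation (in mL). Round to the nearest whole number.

271

Flow: 33 L/min ÷ 60 = 0.55 L/s.
Vt = flow × Ti = 0.55 L/s × 0.99 s × 1000 mL/L = 544.5 mL.
R = (PIP − Pplat)/V̇ = (10 − 8) / 0.55 = 2.0/0.55 = 3.636 cmH2O·s/L.
C = Vt/(Pplat − PEEP) = 544.5 / (8 − 2) = 544.5/6.0 = 90.75 mL/cmH2O.
τ = R × C = 3.636 × 0.09075 L/cmH2O = 0.33 s.
Fraction remaining = e^(−Te/τ) = e^(−0.23/0.33) = 0.4981.
Trapped volume = 544.5 × 0.4981 = 271.22 mL.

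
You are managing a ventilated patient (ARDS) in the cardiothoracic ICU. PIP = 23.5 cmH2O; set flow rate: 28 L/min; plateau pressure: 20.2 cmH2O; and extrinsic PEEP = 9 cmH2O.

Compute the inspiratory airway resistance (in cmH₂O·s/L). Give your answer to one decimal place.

7.1

Flow: 28 L/min ÷ 60 = 0.4667 L/s.
Raw = (PIP − Pplat) / flow = (23.5 − 20.2) / 0.4667 = 3.3 / 0.4667 = 7.071 cmH2O·s/L.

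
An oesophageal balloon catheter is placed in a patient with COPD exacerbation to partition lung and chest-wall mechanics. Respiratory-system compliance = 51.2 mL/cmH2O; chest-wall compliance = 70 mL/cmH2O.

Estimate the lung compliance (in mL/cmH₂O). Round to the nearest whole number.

191

1/CL = 1/Crs − 1/Ccw.
1/CL = 1/51.2 − 1/70 = 0.005246.
CL = 190.62 mL/cmH2O.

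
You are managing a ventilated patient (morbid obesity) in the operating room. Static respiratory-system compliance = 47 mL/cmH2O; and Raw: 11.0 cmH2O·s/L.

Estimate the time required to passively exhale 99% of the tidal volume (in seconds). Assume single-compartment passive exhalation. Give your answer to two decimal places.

τ = R × C = 11.0 × 47 mL/cmH2O = 11.0 × 0.047 L/cmH2O = 0.517 s.
Exhaled fraction f = 1 − e^(−t/τ) → t = −τ·ln(1 − f) = −0.517·ln(0.01) = 2.381 s.

2.38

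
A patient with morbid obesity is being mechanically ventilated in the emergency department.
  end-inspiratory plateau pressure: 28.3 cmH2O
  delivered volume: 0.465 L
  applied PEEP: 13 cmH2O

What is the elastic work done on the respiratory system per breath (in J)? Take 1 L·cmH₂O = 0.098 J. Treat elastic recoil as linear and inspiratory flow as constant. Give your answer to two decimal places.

Elastic work ≈ ½ × (Pplat − PEEP) × Vt = 0.5 × (28.3 − 13) × 0.465 L = 0.5 × 15.3 × 0.465 = 3.557 L·cmH2O.
× 0.098 J/(L·cmH2O) → 0.3486 J.

0.35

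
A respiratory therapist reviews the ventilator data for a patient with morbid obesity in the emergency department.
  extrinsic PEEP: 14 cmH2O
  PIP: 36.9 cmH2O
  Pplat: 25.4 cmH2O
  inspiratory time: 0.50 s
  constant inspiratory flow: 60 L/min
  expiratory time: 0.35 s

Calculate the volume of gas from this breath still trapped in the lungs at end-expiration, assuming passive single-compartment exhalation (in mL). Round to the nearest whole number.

250

Flow: 60 L/min ÷ 60 = 1 L/s.
Vt = flow × Ti = 1 L/s × 0.50 s × 1000 mL/L = 500.0 mL.
R = (PIP − Pplat)/V̇ = (36.9 − 25.4) / 1 = 11.5/1 = 11.5 cmH2O·s/L.
C = Vt/(Pplat − PEEP) = 500.0 / (25.4 − 14) = 500.0/11.4 = 43.86 mL/cmH2O.
τ = R × C = 11.5 × 0.04386 L/cmH2O = 0.5044 s.
Fraction remaining = e^(−Te/τ) = e^(−0.35/0.5044) = 0.4996.
Trapped volume = 500.0 × 0.4996 = 249.8 mL.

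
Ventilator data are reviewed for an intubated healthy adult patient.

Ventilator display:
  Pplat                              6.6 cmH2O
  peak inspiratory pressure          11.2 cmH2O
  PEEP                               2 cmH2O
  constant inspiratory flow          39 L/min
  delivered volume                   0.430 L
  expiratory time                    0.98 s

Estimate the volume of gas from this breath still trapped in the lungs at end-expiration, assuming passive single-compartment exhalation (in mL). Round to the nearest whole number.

Flow: 39 L/min ÷ 60 = 0.65 L/s.
R = (PIP − Pplat)/V̇ = (11.2 − 6.6) / 0.65 = 4.6/0.65 = 7.077 cmH2O·s/L.
C = Vt/(Pplat − PEEP) = 430.0 / (6.6 − 2) = 430.0/4.6 = 93.478 mL/cmH2O.
τ = R × C = 7.077 × 0.09348 L/cmH2O = 0.6616 s.
Fraction remaining = e^(−Te/τ) = e^(−0.98/0.6616) = 0.2274.
Trapped volume = 430.0 × 0.2274 = 97.782 mL.

98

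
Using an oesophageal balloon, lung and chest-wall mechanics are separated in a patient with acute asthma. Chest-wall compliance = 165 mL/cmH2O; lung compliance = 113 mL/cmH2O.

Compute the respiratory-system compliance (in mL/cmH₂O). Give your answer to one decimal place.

Lung and chest wall are elastances in series: 1/Crs = 1/CL + 1/Ccw.
1/Crs = 1/113 + 1/165 = 0.01491.
Crs = 67.069 mL/cmH2O.

67.1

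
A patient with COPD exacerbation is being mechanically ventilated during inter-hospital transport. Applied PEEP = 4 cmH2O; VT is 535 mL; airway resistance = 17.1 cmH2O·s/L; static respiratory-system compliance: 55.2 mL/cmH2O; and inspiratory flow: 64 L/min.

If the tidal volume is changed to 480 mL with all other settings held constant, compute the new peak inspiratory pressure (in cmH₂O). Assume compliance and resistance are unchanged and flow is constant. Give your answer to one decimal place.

30.9

Flow: 64 L/min ÷ 60 = 1.0667 L/s.
PIP = Vt/C + R·V̇ + PEEP (constant-flow equation of motion).
Only the elastic term changes: ΔPIP = ΔVt / C = (480 − 535) / 55.2 = -0.9964 cmH2O.
Original PIP = 535/55.2 + 17.1×1.0667 + 4 = 31.933 cmH2O; new PIP = 31.933 + (-0.9964) = 30.937 cmH2O.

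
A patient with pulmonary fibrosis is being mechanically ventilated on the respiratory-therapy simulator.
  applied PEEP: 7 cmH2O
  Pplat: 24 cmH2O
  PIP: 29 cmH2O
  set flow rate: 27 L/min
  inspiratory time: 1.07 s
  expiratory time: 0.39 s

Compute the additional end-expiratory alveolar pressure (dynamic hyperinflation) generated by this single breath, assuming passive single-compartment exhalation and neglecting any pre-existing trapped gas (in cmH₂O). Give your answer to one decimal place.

Flow: 27 L/min ÷ 60 = 0.45 L/s.
Vt = flow × Ti = 0.45 L/s × 1.07 s × 1000 mL/L = 481.5 mL.
R = (PIP − Pplat)/V̇ = (29 − 24) / 0.45 = 5.0/0.45 = 11.111 cmH2O·s/L.
C = Vt/(Pplat − PEEP) = 481.5 / (24 − 7) = 481.5/17.0 = 28.324 mL/cmH2O.
τ = R × C = 11.111 × 0.02832 L/cmH2O = 0.3147 s.
Fraction remaining = e^(−Te/τ) = e^(−0.39/0.3147) = 0.2896; trapped volume = 481.5 × 0.2896 = 139.44 mL.
Additional alveolar pressure from trapping ≈ V_trapped / C = 139.44 / 28.324 = 4.923 cmH2O.

4.9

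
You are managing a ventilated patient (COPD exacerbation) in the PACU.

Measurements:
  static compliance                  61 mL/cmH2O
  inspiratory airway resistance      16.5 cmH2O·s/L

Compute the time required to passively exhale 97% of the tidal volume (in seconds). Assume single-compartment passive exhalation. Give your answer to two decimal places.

3.53

τ = R × C = 16.5 × 61 mL/cmH2O = 16.5 × 0.061 L/cmH2O = 1.007 s.
Exhaled fraction f = 1 − e^(−t/τ) → t = −τ·ln(1 − f) = −1.007·ln(0.03) = 3.531 s.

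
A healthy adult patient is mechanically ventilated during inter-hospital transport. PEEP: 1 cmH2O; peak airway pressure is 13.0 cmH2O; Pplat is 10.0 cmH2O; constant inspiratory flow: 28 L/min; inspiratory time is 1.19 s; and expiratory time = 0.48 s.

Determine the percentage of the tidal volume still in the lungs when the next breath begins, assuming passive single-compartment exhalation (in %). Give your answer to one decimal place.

29.8

Flow: 28 L/min ÷ 60 = 0.4667 L/s.
Vt = flow × Ti = 0.4667 L/s × 1.19 s × 1000 mL/L = 555.37 mL.
R = (PIP − Pplat)/V̇ = (13.0 − 10.0) / 0.4667 = 3.0/0.4667 = 6.428 cmH2O·s/L.
C = Vt/(Pplat − PEEP) = 555.37 / (10.0 − 1) = 555.37/9.0 = 61.708 mL/cmH2O.
τ = R × C = 6.428 × 0.06171 L/cmH2O = 0.3967 s.
Fraction remaining at end-expiration = e^(−Te/τ) = e^(−0.48/0.3967) = 0.2982 → 29.82%.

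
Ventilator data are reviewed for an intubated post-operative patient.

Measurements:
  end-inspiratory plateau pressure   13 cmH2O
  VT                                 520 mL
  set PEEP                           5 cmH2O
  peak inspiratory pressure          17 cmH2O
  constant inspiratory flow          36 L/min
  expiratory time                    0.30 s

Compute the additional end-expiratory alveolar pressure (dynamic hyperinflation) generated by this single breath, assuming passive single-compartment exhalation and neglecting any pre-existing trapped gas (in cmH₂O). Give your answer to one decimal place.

Flow: 36 L/min ÷ 60 = 0.6 L/s.
R = (PIP − Pplat)/V̇ = (17 − 13) / 0.6 = 4.0/0.6 = 6.667 cmH2O·s/L.
C = Vt/(Pplat − PEEP) = 520.0 / (13 − 5) = 520.0/8.0 = 65.0 mL/cmH2O.
τ = R × C = 6.667 × 0.065 L/cmH2O = 0.4334 s.
Fraction remaining = e^(−Te/τ) = e^(−0.30/0.4334) = 0.5005; trapped volume = 520.0 × 0.5005 = 260.26 mL.
Additional alveolar pressure from trapping ≈ V_trapped / C = 260.26 / 65.0 = 4.004 cmH2O.

4.0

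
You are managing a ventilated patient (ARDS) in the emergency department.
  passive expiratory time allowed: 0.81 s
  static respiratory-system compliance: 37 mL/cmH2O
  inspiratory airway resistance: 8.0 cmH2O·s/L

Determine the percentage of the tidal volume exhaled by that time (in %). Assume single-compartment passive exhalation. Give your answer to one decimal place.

τ = R × C = 8.0 × 37 mL/cmH2O = 8.0 × 0.037 L/cmH2O = 0.296 s.
Passive exhalation: V(t)/V₀ = e^(−t/τ) = e^(−0.81/0.296) = 0.0648.
Fraction exhaled = 1 − 0.0648 = 0.9352 → 93.52%.

93.5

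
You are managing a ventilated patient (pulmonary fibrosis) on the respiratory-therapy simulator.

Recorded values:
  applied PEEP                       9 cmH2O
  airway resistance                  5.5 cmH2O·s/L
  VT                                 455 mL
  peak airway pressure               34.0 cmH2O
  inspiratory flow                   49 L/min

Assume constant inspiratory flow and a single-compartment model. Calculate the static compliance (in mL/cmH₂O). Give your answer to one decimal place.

22.2

Flow: 49 L/min ÷ 60 = 0.8167 L/s.
Equation of motion (constant flow): PIP = Vt/C + R·V̇ + PEEP.
Vt/C = PIP − R·V̇ − PEEP = 34.0 − 5.5×0.8167 − 9 = 34.0 − 4.492 − 9 = 20.508 cmH2O.
C = Vt / 20.508 = 455 / 20.508 = 22.186 mL/cmH2O.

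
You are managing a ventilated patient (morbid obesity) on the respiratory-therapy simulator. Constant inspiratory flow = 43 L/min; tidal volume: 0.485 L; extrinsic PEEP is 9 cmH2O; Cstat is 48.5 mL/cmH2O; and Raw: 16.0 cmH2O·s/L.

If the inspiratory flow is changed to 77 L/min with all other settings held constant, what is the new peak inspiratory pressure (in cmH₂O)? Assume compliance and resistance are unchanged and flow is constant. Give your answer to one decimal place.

39.5

Flow: 43 L/min ÷ 60 = 0.7167 L/s.
New flow: 77 L/min ÷ 60 = 1.2833 L/s.
PIP = Vt/C + R·V̇ + PEEP (constant-flow equation of motion).
Only the resistive term changes: ΔPIP = R × ΔV̇ = 16.0 × (1.2833 − 0.7167) = 16.0 × 0.5666 = 9.066 cmH2O.
Original PIP = 485/48.5 + 16.0×0.7167 + 9 = 30.467 cmH2O; new PIP = 30.467 + (9.066) = 39.533 cmH2O.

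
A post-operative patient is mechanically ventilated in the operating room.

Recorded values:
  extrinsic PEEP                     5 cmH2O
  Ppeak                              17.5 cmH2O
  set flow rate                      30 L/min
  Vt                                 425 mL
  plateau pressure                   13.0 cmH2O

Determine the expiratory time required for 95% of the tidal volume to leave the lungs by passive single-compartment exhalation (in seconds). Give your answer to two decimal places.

1.43

Flow: 30 L/min ÷ 60 = 0.5 L/s.
R = (PIP − Pplat)/V̇ = (17.5 − 13.0) / 0.5 = 4.5/0.5 = 9.0 cmH2O·s/L.
C = Vt/(Pplat − PEEP) = 425.0 / (13.0 − 5) = 425.0/8.0 = 53.125 mL/cmH2O.
τ = R × C = 9.0 × 0.05313 L/cmH2O = 0.4782 s.
t = −τ·ln(1 − 0.95) = −0.4782·ln(0.05) = 1.433 s.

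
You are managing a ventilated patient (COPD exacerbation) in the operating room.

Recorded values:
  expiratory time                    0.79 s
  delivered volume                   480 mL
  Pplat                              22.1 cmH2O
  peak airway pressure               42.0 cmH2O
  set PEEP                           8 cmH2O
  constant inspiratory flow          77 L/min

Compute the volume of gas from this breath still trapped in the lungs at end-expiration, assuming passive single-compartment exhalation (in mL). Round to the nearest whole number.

Flow: 77 L/min ÷ 60 = 1.2833 L/s.
R = (PIP − Pplat)/V̇ = (42.0 − 22.1) / 1.2833 = 19.9/1.2833 = 15.507 cmH2O·s/L.
C = Vt/(Pplat − PEEP) = 480.0 / (22.1 − 8) = 480.0/14.1 = 34.043 mL/cmH2O.
τ = R × C = 15.507 × 0.03404 L/cmH2O = 0.5279 s.
Fraction remaining = e^(−Te/τ) = e^(−0.79/0.5279) = 0.2239.
Trapped volume = 480.0 × 0.2239 = 107.47 mL.

107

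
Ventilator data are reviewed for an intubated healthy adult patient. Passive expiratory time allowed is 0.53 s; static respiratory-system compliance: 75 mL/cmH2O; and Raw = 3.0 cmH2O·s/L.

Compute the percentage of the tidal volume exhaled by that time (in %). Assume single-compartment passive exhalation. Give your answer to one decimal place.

90.5

τ = R × C = 3.0 × 75 mL/cmH2O = 3.0 × 0.075 L/cmH2O = 0.225 s.
Passive exhalation: V(t)/V₀ = e^(−t/τ) = e^(−0.53/0.225) = 0.09484.
Fraction exhaled = 1 − 0.09484 = 0.9052 → 90.52%.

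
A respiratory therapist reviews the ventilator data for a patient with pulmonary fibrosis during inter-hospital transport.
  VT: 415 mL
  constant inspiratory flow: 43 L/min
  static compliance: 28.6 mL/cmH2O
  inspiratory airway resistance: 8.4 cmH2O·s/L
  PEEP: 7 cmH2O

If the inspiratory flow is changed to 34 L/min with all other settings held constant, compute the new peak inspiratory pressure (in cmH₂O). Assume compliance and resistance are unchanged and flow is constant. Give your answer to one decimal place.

Flow: 43 L/min ÷ 60 = 0.7167 L/s.
New flow: 34 L/min ÷ 60 = 0.5667 L/s.
PIP = Vt/C + R·V̇ + PEEP (constant-flow equation of motion).
Only the resistive term changes: ΔPIP = R × ΔV̇ = 8.4 × (0.5667 − 0.7167) = 8.4 × -0.15 = -1.26 cmH2O.
Original PIP = 415/28.6 + 8.4×0.7167 + 7 = 27.531 cmH2O; new PIP = 27.531 + (-1.26) = 26.271 cmH2O.

26.3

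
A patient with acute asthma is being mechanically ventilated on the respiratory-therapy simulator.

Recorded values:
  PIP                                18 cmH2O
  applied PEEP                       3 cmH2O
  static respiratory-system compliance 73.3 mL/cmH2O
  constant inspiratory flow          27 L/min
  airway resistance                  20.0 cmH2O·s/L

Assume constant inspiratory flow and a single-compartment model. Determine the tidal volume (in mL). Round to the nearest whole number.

440

Flow: 27 L/min ÷ 60 = 0.45 L/s.
Equation of motion (constant flow): PIP = Vt/C + R·V̇ + PEEP.
Vt/C = PIP − R·V̇ − PEEP = 18 − 9.0 − 3 = 6.0 cmH2O.
Vt = C × 6.0 = 73.3 × 6.0 = 439.8 mL.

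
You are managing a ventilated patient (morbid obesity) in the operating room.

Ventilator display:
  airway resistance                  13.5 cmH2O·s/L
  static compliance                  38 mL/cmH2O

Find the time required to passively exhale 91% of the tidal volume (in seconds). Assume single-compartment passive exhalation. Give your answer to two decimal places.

1.24

τ = R × C = 13.5 × 38 mL/cmH2O = 13.5 × 0.038 L/cmH2O = 0.513 s.
Exhaled fraction f = 1 − e^(−t/τ) → t = −τ·ln(1 − f) = −0.513·ln(0.09) = 1.235 s.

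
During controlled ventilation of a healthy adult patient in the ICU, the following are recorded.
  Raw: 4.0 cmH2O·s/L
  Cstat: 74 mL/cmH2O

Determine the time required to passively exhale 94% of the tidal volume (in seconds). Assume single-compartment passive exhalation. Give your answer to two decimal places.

τ = R × C = 4.0 × 74 mL/cmH2O = 4.0 × 0.074 L/cmH2O = 0.296 s.
Exhaled fraction f = 1 − e^(−t/τ) → t = −τ·ln(1 − f) = −0.296·ln(0.06) = 0.8328 s.

0.83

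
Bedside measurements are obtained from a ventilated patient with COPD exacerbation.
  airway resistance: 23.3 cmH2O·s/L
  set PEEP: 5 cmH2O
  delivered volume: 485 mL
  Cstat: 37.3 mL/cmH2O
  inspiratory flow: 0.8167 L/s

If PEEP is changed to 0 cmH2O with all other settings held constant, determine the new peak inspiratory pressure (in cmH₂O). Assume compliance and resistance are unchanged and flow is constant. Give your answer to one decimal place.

32.0

PIP = Vt/C + R·V̇ + PEEP (constant-flow equation of motion).
Only the baseline term changes: ΔPIP = ΔPEEP = 0 − 5 = -5.0 cmH2O.
Original PIP = 485/37.3 + 23.3×0.8167 + 5 = 37.032 cmH2O; new PIP = 37.032 + (-5.0) = 32.032 cmH2O.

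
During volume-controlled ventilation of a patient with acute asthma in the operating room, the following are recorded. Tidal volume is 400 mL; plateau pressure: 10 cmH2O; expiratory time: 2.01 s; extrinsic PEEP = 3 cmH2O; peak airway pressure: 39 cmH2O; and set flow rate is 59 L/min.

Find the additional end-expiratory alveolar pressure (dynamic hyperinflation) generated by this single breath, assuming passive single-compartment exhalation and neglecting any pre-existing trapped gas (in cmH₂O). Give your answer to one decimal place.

Flow: 59 L/min ÷ 60 = 0.9833 L/s.
R = (PIP − Pplat)/V̇ = (39 − 10) / 0.9833 = 29.0/0.9833 = 29.493 cmH2O·s/L.
C = Vt/(Pplat − PEEP) = 400.0 / (10 − 3) = 400.0/7.0 = 57.143 mL/cmH2O.
τ = R × C = 29.493 × 0.05714 L/cmH2O = 1.685 s.
Fraction remaining = e^(−Te/τ) = e^(−2.01/1.685) = 0.3033; trapped volume = 400.0 × 0.3033 = 121.32 mL.
Additional alveolar pressure from trapping ≈ V_trapped / C = 121.32 / 57.143 = 2.123 cmH2O.

2.1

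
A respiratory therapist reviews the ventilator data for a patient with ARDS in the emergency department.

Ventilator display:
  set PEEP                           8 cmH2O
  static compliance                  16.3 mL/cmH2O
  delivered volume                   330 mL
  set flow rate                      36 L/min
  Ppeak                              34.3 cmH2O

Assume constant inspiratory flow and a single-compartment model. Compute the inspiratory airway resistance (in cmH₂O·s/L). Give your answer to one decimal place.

Flow: 36 L/min ÷ 60 = 0.6 L/s.
Equation of motion (constant flow): PIP = Vt/C + R·V̇ + PEEP.
R·V̇ = PIP − Vt/C − PEEP = 34.3 − 330/16.3 − 8 = 34.3 − 20.245 − 8 = 6.055 cmH2O.
R = 6.055 / 0.6 = 10.092 cmH2O·s/L.

10.1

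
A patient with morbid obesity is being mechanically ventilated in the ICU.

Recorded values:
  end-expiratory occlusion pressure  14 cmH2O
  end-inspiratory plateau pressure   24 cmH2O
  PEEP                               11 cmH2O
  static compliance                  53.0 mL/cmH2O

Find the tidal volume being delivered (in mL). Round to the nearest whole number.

530

End-expiratory occlusion gives total PEEP = 14 cmH2O (intrinsic PEEP = 14 − 11 = 3). Use total PEEP for the elastic gradient.
Vt = Cstat × (Pplat − PEEPtotal) = 53.0 × (24 − 14) = 53.0 × 10.0 = 530.0 mL.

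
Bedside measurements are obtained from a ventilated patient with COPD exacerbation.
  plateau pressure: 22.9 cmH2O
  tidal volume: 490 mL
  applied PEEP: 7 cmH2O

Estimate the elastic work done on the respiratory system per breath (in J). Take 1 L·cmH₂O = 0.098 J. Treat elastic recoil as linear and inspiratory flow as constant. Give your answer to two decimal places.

0.38

Elastic work ≈ ½ × (Pplat − PEEP) × Vt = 0.5 × (22.9 − 7) × 0.490 L = 0.5 × 15.9 × 0.490 = 3.896 L·cmH2O.
× 0.098 J/(L·cmH2O) → 0.3818 J.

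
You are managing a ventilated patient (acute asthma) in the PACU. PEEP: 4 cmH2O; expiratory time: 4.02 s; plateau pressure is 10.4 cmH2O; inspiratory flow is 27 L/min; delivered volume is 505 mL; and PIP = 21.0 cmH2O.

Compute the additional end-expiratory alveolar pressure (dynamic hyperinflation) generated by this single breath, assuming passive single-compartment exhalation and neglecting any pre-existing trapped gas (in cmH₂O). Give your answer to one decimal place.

Flow: 27 L/min ÷ 60 = 0.45 L/s.
R = (PIP − Pplat)/V̇ = (21.0 − 10.4) / 0.45 = 10.6/0.45 = 23.556 cmH2O·s/L.
C = Vt/(Pplat − PEEP) = 505.0 / (10.4 − 4) = 505.0/6.4 = 78.906 mL/cmH2O.
τ = R × C = 23.556 × 0.07891 L/cmH2O = 1.859 s.
Fraction remaining = e^(−Te/τ) = e^(−4.02/1.859) = 0.115; trapped volume = 505.0 × 0.115 = 58.075 mL.
Additional alveolar pressure from trapping ≈ V_trapped / C = 58.075 / 78.906 = 0.736 cmH2O.

0.7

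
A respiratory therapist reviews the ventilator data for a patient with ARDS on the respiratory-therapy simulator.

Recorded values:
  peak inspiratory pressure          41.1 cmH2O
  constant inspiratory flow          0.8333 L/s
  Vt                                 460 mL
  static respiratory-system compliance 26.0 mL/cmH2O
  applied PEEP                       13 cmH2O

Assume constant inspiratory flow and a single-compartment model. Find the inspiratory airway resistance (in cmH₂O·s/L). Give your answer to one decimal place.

Equation of motion (constant flow): PIP = Vt/C + R·V̇ + PEEP.
R·V̇ = PIP − Vt/C − PEEP = 41.1 − 460/26.0 − 13 = 41.1 − 17.692 − 13 = 10.408 cmH2O.
R = 10.408 / 0.8333 = 12.49 cmH2O·s/L.

12.5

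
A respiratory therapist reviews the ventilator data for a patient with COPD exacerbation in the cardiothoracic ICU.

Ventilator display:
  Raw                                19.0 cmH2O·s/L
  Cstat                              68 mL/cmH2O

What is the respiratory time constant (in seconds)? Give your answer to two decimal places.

τ = R × C = 19.0 × 68 mL/cmH2O = 19.0 × 0.068 L/cmH2O = 1.292 s.

1.29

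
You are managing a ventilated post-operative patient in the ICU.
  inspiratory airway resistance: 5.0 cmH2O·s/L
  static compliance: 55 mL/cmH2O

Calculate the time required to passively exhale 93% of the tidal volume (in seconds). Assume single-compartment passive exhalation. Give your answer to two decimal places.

τ = R × C = 5.0 × 55 mL/cmH2O = 5.0 × 0.055 L/cmH2O = 0.275 s.
Exhaled fraction f = 1 − e^(−t/τ) → t = −τ·ln(1 − f) = −0.275·ln(0.07) = 0.7313 s.

0.73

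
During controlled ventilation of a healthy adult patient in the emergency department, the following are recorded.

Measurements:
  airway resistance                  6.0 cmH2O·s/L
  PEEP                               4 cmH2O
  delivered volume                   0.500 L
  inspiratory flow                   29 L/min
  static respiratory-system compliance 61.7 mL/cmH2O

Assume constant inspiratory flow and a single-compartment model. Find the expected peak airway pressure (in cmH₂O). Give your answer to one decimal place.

15.0

Flow: 29 L/min ÷ 60 = 0.4833 L/s.
Equation of motion (constant flow): PIP = Vt/C + R·V̇ + PEEP.
PIP = 500/61.7 + 6.0×0.4833 + 4 = 8.104 + 2.9 + 4 = 15.004 cmH2O.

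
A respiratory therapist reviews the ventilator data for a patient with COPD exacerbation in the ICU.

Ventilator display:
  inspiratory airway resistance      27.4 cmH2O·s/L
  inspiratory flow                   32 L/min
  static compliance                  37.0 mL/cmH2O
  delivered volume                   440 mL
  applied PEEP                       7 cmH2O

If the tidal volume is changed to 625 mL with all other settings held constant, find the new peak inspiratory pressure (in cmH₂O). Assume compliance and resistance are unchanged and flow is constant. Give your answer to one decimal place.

38.5

Flow: 32 L/min ÷ 60 = 0.5333 L/s.
PIP = Vt/C + R·V̇ + PEEP (constant-flow equation of motion).
Only the elastic term changes: ΔPIP = ΔVt / C = (625 − 440) / 37.0 = 5.0 cmH2O.
Original PIP = 440/37.0 + 27.4×0.5333 + 7 = 33.504 cmH2O; new PIP = 33.504 + (5.0) = 38.504 cmH2O.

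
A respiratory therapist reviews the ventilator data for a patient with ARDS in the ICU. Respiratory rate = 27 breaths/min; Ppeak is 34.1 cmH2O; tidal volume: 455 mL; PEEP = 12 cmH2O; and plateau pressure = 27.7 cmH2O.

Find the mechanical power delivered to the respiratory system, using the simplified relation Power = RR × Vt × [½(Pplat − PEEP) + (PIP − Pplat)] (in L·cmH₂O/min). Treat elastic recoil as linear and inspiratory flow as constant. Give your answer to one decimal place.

175.1

Per-breath work = Vt × [½(Pplat−PEEP) + (PIP−Pplat)] = 0.455 × [0.5×15.7 + 6.4] = 0.455 × 14.25 = 6.484 L·cmH2O.
Power = 27 × 6.484 = 175.07 L·cmH2O/min.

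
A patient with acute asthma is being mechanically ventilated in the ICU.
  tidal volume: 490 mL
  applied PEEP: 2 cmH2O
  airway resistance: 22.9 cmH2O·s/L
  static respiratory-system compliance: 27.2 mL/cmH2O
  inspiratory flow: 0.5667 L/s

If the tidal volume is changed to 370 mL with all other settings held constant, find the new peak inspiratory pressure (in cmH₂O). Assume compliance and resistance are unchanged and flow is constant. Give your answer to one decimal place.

28.6

PIP = Vt/C + R·V̇ + PEEP (constant-flow equation of motion).
Only the elastic term changes: ΔPIP = ΔVt / C = (370 − 490) / 27.2 = -4.412 cmH2O.
Original PIP = 490/27.2 + 22.9×0.5667 + 2 = 32.992 cmH2O; new PIP = 32.992 + (-4.412) = 28.58 cmH2O.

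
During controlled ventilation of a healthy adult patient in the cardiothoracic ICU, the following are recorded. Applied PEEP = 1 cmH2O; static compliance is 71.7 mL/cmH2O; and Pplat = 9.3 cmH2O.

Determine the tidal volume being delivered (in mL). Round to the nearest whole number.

Vt = Cstat × (Pplat − PEEP) = 71.7 × (9.3 − 1) = 71.7 × 8.3 = 595.11 mL.

595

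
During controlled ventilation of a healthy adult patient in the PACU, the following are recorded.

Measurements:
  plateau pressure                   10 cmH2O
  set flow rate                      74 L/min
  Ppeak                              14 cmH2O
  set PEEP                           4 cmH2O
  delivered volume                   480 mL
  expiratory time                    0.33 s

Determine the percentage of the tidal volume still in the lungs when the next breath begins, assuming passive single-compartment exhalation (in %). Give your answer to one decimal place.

Flow: 74 L/min ÷ 60 = 1.2333 L/s.
R = (PIP − Pplat)/V̇ = (14 − 10) / 1.2333 = 4.0/1.2333 = 3.243 cmH2O·s/L.
C = Vt/(Pplat − PEEP) = 480.0 / (10 − 4) = 480.0/6.0 = 80.0 mL/cmH2O.
τ = R × C = 3.243 × 0.08 L/cmH2O = 0.2594 s.
Fraction remaining at end-expiration = e^(−Te/τ) = e^(−0.33/0.2594) = 0.2802 → 28.02%.

28.0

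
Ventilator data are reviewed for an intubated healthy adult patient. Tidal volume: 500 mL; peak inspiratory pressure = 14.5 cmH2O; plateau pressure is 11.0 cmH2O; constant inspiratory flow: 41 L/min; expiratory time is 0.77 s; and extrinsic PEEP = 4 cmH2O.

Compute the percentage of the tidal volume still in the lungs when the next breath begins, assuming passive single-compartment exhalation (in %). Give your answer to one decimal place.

Flow: 41 L/min ÷ 60 = 0.6833 L/s.
R = (PIP − Pplat)/V̇ = (14.5 − 11.0) / 0.6833 = 3.5/0.6833 = 5.122 cmH2O·s/L.
C = Vt/(Pplat − PEEP) = 500.0 / (11.0 − 4) = 500.0/7.0 = 71.429 mL/cmH2O.
τ = R × C = 5.122 × 0.07143 L/cmH2O = 0.3659 s.
Fraction remaining at end-expiration = e^(−Te/τ) = e^(−0.77/0.3659) = 0.1219 → 12.19%.

12.2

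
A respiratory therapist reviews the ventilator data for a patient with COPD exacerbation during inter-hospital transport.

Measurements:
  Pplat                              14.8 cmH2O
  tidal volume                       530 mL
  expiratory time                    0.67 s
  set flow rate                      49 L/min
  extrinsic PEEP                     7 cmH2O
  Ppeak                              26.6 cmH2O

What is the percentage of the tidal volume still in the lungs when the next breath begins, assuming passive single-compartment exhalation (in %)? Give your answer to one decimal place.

50.5

Flow: 49 L/min ÷ 60 = 0.8167 L/s.
R = (PIP − Pplat)/V̇ = (26.6 − 14.8) / 0.8167 = 11.8/0.8167 = 14.448 cmH2O·s/L.
C = Vt/(Pplat − PEEP) = 530.0 / (14.8 − 7) = 530.0/7.8 = 67.949 mL/cmH2O.
τ = R × C = 14.448 × 0.06795 L/cmH2O = 0.9817 s.
Fraction remaining at end-expiration = e^(−Te/τ) = e^(−0.67/0.9817) = 0.5054 → 50.54%.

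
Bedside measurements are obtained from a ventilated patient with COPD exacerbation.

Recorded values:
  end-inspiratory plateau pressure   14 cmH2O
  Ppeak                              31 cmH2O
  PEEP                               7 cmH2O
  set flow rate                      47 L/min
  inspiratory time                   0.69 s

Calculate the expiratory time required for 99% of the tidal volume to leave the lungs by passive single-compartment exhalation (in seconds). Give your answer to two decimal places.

7.72

Flow: 47 L/min ÷ 60 = 0.7833 L/s.
Vt = flow × Ti = 0.7833 L/s × 0.69 s × 1000 mL/L = 540.48 mL.
R = (PIP − Pplat)/V̇ = (31 − 14) / 0.7833 = 17.0/0.7833 = 21.703 cmH2O·s/L.
C = Vt/(Pplat − PEEP) = 540.48 / (14 − 7) = 540.48/7.0 = 77.211 mL/cmH2O.
τ = R × C = 21.703 × 0.07721 L/cmH2O = 1.676 s.
t = −τ·ln(1 − 0.99) = −1.676·ln(0.01) = 7.718 s.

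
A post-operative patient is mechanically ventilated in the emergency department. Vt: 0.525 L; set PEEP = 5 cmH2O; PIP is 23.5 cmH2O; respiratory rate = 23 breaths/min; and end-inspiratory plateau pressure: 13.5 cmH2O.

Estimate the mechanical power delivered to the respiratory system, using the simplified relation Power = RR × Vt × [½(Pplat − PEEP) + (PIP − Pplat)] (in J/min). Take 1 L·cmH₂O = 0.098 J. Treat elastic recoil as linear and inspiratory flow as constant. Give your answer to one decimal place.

16.9

Per-breath work = Vt × [½(Pplat−PEEP) + (PIP−Pplat)] = 0.525 × [0.5×8.5 + 10.0] = 0.525 × 14.25 = 7.481 L·cmH2O.
Power = 23 × 7.481 = 172.06 L·cmH2O/min.
× 0.098 J/(L·cmH2O) → 16.862 J/min.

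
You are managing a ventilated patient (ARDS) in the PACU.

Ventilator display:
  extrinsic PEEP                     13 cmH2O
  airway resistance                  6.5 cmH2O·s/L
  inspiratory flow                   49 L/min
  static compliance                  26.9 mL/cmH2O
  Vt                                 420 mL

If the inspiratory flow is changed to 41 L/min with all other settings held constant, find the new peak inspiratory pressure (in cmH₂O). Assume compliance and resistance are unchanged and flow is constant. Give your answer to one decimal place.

Flow: 49 L/min ÷ 60 = 0.8167 L/s.
New flow: 41 L/min ÷ 60 = 0.6833 L/s.
PIP = Vt/C + R·V̇ + PEEP (constant-flow equation of motion).
Only the resistive term changes: ΔPIP = R × ΔV̇ = 6.5 × (0.6833 − 0.8167) = 6.5 × -0.1334 = -0.8671 cmH2O.
Original PIP = 420/26.9 + 6.5×0.8167 + 13 = 33.922 cmH2O; new PIP = 33.922 + (-0.8671) = 33.055 cmH2O.

33.1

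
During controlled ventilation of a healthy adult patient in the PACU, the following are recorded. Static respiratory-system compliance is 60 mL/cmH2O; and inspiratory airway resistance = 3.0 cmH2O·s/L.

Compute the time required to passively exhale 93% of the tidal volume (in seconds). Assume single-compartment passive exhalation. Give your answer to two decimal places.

τ = R × C = 3.0 × 60 mL/cmH2O = 3.0 × 0.060 L/cmH2O = 0.18 s.
Exhaled fraction f = 1 − e^(−t/τ) → t = −τ·ln(1 − f) = −0.18·ln(0.07) = 0.4787 s.

0.48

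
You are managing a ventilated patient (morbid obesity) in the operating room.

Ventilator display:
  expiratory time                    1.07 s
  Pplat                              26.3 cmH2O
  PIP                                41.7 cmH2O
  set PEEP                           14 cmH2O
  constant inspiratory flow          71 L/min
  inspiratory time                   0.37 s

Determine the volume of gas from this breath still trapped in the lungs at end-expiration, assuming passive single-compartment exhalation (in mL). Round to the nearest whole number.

Flow: 71 L/min ÷ 60 = 1.1833 L/s.
Vt = flow × Ti = 1.1833 L/s × 0.37 s × 1000 mL/L = 437.82 mL.
R = (PIP − Pplat)/V̇ = (41.7 − 26.3) / 1.1833 = 15.4/1.1833 = 13.014 cmH2O·s/L.
C = Vt/(Pplat − PEEP) = 437.82 / (26.3 − 14) = 437.82/12.3 = 35.595 mL/cmH2O.
τ = R × C = 13.014 × 0.0356 L/cmH2O = 0.4633 s.
Fraction remaining = e^(−Te/τ) = e^(−1.07/0.4633) = 0.09931.
Trapped volume = 437.82 × 0.09931 = 43.48 mL.

43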